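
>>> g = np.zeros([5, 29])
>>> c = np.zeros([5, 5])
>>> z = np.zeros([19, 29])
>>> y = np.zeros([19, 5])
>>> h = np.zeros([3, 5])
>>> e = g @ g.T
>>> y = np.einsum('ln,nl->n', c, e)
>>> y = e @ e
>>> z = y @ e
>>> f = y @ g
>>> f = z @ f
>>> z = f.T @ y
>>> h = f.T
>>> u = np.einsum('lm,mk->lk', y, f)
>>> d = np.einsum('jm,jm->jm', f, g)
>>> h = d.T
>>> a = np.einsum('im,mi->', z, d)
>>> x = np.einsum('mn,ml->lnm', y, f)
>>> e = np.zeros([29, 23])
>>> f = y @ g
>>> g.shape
(5, 29)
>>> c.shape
(5, 5)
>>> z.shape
(29, 5)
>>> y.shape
(5, 5)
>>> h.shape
(29, 5)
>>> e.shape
(29, 23)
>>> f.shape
(5, 29)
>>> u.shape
(5, 29)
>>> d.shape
(5, 29)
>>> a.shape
()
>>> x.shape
(29, 5, 5)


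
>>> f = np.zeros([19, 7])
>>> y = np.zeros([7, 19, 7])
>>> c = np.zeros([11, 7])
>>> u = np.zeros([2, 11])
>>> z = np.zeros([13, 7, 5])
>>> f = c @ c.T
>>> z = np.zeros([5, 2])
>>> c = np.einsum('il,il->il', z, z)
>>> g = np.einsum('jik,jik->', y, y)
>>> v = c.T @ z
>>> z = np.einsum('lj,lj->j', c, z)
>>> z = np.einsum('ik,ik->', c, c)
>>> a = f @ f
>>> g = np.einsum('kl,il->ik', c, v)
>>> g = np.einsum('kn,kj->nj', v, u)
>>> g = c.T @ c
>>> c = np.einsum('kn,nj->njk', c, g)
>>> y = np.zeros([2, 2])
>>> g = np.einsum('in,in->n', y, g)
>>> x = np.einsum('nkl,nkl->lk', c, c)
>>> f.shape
(11, 11)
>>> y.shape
(2, 2)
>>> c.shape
(2, 2, 5)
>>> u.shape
(2, 11)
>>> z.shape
()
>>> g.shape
(2,)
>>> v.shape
(2, 2)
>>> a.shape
(11, 11)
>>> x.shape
(5, 2)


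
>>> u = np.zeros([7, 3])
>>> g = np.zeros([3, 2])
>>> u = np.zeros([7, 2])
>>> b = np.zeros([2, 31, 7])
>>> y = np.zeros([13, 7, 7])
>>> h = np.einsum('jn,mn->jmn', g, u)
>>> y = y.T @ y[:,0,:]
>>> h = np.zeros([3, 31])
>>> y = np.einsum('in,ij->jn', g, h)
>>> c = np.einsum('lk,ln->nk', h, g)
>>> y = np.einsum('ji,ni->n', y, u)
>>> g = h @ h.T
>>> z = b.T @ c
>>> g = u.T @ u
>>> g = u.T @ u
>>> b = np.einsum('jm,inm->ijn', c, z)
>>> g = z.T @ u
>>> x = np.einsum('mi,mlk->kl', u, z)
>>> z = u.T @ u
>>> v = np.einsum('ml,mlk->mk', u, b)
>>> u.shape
(7, 2)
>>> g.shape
(31, 31, 2)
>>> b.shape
(7, 2, 31)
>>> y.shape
(7,)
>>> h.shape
(3, 31)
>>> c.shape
(2, 31)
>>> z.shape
(2, 2)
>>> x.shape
(31, 31)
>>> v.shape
(7, 31)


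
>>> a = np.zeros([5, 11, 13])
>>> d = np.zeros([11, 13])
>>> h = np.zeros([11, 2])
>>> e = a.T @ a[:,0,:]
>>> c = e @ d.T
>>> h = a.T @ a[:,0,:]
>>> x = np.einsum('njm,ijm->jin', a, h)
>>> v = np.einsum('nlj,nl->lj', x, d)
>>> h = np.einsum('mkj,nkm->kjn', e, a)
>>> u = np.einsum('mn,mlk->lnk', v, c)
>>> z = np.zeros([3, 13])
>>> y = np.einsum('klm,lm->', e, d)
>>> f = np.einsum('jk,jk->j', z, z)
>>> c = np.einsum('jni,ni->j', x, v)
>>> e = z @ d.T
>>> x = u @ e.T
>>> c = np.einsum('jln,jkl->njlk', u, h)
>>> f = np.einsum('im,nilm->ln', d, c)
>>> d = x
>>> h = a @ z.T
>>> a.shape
(5, 11, 13)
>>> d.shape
(11, 5, 3)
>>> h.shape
(5, 11, 3)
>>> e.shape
(3, 11)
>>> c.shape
(11, 11, 5, 13)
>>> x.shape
(11, 5, 3)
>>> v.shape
(13, 5)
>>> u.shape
(11, 5, 11)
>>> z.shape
(3, 13)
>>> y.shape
()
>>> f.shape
(5, 11)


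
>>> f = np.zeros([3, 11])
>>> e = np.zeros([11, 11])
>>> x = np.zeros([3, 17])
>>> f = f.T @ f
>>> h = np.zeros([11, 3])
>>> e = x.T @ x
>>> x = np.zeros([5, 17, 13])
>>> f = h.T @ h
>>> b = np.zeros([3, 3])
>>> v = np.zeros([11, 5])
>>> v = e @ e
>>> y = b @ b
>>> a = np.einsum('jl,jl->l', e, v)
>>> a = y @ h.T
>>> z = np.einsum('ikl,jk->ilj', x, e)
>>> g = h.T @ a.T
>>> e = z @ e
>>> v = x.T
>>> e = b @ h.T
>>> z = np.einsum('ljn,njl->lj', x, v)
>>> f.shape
(3, 3)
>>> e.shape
(3, 11)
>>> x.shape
(5, 17, 13)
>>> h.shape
(11, 3)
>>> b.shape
(3, 3)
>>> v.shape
(13, 17, 5)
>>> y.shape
(3, 3)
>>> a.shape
(3, 11)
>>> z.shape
(5, 17)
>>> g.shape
(3, 3)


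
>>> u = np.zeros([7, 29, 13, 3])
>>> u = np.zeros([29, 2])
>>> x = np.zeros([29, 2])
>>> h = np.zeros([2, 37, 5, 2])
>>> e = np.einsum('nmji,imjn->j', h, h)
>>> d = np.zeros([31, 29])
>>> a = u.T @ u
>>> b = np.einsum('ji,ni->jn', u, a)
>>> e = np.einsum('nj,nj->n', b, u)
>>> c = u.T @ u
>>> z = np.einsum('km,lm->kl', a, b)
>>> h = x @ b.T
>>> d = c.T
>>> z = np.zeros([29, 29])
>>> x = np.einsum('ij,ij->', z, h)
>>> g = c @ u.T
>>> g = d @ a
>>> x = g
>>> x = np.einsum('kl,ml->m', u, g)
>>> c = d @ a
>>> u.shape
(29, 2)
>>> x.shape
(2,)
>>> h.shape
(29, 29)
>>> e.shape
(29,)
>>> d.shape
(2, 2)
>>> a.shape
(2, 2)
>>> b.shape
(29, 2)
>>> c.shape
(2, 2)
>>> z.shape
(29, 29)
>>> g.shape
(2, 2)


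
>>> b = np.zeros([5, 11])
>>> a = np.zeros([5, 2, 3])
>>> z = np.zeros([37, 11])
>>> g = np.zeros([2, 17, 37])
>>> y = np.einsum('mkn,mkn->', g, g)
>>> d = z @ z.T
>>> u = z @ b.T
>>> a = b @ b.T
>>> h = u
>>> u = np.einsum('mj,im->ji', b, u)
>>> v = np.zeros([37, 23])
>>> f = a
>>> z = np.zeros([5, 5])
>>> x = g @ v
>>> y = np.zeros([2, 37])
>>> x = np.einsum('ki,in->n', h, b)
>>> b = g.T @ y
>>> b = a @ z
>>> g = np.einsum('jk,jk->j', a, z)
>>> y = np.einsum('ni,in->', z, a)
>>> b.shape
(5, 5)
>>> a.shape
(5, 5)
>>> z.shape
(5, 5)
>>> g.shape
(5,)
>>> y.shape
()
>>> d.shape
(37, 37)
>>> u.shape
(11, 37)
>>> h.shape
(37, 5)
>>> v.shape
(37, 23)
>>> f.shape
(5, 5)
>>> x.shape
(11,)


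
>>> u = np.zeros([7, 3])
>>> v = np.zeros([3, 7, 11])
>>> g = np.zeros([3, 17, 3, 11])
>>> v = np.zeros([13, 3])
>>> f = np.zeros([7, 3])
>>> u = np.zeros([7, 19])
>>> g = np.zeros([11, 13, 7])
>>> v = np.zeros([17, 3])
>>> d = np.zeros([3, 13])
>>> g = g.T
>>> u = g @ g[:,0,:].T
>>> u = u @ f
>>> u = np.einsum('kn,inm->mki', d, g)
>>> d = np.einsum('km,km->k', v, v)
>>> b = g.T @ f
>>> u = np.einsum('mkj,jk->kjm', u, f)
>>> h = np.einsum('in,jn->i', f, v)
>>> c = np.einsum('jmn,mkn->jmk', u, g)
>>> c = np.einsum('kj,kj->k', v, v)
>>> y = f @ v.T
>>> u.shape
(3, 7, 11)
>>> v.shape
(17, 3)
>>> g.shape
(7, 13, 11)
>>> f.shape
(7, 3)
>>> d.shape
(17,)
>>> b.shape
(11, 13, 3)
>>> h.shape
(7,)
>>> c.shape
(17,)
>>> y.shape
(7, 17)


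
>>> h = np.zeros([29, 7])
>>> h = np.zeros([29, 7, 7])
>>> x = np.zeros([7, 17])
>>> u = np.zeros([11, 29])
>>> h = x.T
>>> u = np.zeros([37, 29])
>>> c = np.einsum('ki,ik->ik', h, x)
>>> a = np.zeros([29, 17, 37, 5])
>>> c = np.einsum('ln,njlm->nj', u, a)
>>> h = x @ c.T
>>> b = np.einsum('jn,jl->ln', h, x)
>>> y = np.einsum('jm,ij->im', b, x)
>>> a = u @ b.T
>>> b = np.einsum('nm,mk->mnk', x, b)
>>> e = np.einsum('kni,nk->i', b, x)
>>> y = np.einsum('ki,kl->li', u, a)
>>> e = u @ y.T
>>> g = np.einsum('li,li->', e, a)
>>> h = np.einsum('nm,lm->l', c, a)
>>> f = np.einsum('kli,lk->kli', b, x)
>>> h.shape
(37,)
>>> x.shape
(7, 17)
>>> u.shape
(37, 29)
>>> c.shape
(29, 17)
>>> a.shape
(37, 17)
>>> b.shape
(17, 7, 29)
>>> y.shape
(17, 29)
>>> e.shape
(37, 17)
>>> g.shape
()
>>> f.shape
(17, 7, 29)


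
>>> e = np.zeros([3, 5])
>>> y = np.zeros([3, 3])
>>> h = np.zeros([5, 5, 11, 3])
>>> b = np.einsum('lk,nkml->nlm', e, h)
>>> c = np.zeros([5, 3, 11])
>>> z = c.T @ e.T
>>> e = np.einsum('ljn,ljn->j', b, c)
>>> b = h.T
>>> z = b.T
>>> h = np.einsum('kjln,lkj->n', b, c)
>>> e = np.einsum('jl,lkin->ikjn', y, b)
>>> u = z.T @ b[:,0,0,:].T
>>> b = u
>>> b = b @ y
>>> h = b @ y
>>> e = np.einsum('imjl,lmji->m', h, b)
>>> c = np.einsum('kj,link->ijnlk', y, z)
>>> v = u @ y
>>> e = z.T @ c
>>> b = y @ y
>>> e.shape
(5, 3, 11, 5, 3)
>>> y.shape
(3, 3)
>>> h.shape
(3, 11, 5, 3)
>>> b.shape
(3, 3)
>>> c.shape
(5, 3, 11, 5, 3)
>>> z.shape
(5, 5, 11, 3)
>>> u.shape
(3, 11, 5, 3)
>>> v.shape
(3, 11, 5, 3)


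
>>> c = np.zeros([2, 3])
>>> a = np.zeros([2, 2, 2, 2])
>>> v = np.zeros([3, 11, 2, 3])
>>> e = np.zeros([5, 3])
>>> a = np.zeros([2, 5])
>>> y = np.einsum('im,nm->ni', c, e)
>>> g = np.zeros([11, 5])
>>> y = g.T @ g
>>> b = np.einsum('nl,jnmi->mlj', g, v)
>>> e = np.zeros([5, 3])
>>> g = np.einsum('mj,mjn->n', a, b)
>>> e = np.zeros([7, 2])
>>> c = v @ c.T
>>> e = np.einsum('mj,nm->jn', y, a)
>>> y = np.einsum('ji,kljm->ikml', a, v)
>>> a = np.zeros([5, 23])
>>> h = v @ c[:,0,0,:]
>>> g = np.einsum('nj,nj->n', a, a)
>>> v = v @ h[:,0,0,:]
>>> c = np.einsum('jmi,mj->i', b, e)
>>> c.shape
(3,)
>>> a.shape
(5, 23)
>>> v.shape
(3, 11, 2, 2)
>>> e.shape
(5, 2)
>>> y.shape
(5, 3, 3, 11)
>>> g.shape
(5,)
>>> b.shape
(2, 5, 3)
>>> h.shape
(3, 11, 2, 2)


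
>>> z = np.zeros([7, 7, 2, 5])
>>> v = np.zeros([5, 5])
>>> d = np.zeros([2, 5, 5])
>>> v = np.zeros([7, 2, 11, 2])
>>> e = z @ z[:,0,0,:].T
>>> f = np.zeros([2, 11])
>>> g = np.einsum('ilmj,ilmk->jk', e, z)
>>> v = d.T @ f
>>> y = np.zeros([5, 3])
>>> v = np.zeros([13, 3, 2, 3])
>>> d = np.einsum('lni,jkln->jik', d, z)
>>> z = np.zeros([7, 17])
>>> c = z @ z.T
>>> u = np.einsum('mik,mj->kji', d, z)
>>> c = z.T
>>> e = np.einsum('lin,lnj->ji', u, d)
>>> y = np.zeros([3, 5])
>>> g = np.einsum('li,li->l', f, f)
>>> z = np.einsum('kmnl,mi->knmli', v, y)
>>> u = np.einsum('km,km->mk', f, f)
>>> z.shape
(13, 2, 3, 3, 5)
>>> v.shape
(13, 3, 2, 3)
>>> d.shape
(7, 5, 7)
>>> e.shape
(7, 17)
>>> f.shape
(2, 11)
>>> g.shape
(2,)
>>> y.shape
(3, 5)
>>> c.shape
(17, 7)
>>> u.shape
(11, 2)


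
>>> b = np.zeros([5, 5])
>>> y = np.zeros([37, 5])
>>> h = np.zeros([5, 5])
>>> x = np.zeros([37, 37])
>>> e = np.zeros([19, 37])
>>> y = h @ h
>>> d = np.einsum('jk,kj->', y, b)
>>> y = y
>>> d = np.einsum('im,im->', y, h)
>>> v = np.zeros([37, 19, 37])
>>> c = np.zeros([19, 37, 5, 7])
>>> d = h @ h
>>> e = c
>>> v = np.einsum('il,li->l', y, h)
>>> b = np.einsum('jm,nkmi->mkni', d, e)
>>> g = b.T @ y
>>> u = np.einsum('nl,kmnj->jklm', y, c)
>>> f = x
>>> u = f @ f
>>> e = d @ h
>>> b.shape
(5, 37, 19, 7)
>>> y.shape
(5, 5)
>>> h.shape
(5, 5)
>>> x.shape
(37, 37)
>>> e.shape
(5, 5)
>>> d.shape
(5, 5)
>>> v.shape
(5,)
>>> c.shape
(19, 37, 5, 7)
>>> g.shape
(7, 19, 37, 5)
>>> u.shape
(37, 37)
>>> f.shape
(37, 37)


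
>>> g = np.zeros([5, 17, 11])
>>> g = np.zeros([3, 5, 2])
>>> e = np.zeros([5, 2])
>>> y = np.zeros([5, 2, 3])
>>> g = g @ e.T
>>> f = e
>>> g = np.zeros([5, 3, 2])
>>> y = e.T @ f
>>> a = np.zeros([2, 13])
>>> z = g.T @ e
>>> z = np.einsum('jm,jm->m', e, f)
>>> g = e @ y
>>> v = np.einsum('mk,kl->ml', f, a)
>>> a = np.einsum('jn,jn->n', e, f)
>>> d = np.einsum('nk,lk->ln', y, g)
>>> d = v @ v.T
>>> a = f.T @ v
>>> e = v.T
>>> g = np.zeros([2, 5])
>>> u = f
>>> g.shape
(2, 5)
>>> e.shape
(13, 5)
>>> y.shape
(2, 2)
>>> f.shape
(5, 2)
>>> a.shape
(2, 13)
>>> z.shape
(2,)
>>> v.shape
(5, 13)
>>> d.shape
(5, 5)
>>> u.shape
(5, 2)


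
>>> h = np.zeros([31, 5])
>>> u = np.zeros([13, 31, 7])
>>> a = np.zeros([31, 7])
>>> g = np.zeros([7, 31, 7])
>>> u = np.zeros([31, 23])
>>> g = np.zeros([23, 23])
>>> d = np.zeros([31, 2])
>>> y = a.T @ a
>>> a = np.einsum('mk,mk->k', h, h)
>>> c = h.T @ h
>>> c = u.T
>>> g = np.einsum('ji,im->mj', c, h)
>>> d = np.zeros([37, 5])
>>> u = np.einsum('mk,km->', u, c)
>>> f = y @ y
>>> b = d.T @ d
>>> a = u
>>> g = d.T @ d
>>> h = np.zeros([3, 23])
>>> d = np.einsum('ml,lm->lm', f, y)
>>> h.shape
(3, 23)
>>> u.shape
()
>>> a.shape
()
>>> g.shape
(5, 5)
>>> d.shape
(7, 7)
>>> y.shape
(7, 7)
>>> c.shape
(23, 31)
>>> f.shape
(7, 7)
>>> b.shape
(5, 5)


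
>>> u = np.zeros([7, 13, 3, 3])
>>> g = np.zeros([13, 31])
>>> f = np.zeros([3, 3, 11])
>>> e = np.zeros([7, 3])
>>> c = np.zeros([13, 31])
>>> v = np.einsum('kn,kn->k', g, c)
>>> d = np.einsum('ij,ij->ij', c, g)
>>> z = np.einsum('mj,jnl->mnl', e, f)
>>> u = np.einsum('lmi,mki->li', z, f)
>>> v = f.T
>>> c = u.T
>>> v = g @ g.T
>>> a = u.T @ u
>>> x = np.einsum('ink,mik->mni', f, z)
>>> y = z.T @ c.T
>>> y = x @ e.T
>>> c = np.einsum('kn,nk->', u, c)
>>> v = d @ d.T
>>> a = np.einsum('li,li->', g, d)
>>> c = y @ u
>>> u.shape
(7, 11)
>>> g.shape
(13, 31)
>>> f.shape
(3, 3, 11)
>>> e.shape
(7, 3)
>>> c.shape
(7, 3, 11)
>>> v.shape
(13, 13)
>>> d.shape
(13, 31)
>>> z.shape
(7, 3, 11)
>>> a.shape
()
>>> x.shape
(7, 3, 3)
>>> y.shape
(7, 3, 7)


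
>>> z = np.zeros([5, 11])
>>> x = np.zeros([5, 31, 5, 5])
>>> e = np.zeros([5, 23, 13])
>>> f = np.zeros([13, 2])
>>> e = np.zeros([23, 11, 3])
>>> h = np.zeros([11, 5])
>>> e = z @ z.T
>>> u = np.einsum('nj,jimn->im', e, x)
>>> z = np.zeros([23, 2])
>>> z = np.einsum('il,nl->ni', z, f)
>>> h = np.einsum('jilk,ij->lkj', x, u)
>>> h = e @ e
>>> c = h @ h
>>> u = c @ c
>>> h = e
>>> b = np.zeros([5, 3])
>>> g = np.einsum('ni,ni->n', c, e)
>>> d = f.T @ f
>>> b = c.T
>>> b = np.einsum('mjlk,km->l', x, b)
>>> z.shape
(13, 23)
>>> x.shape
(5, 31, 5, 5)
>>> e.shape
(5, 5)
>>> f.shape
(13, 2)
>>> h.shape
(5, 5)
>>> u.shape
(5, 5)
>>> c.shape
(5, 5)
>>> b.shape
(5,)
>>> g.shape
(5,)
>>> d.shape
(2, 2)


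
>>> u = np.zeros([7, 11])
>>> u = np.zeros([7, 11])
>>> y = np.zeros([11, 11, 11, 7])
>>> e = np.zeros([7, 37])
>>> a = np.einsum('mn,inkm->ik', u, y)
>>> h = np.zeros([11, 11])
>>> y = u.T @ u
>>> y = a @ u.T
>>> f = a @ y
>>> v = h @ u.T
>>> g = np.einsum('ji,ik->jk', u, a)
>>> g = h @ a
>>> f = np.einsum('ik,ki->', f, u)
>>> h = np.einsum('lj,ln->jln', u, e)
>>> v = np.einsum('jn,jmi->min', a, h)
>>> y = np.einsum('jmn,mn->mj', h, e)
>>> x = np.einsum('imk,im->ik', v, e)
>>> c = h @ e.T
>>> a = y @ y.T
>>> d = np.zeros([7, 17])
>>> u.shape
(7, 11)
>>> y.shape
(7, 11)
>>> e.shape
(7, 37)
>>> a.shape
(7, 7)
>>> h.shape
(11, 7, 37)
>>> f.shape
()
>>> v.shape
(7, 37, 11)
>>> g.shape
(11, 11)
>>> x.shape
(7, 11)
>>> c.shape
(11, 7, 7)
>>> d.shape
(7, 17)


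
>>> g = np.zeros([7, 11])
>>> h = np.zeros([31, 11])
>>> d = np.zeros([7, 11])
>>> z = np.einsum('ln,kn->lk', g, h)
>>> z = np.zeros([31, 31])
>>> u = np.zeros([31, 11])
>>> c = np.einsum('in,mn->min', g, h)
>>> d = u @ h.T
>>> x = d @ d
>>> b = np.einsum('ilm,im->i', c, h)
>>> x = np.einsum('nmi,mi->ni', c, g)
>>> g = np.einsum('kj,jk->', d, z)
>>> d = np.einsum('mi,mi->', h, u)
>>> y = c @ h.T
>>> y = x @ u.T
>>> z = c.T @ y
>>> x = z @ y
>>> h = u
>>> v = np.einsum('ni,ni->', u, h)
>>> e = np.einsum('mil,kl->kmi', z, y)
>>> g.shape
()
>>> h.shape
(31, 11)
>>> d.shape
()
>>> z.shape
(11, 7, 31)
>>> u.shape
(31, 11)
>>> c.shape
(31, 7, 11)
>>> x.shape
(11, 7, 31)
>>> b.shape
(31,)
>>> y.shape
(31, 31)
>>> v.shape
()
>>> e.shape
(31, 11, 7)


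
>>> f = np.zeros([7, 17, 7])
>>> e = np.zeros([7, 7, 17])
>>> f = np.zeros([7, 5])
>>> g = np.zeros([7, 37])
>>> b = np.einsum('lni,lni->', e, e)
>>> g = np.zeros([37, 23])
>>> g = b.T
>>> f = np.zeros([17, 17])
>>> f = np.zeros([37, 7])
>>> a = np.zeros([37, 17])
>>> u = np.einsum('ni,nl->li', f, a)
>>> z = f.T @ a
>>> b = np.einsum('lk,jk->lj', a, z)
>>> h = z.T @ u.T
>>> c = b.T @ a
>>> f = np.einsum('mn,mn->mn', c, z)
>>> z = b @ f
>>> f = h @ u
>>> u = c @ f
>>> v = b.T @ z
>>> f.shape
(17, 7)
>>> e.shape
(7, 7, 17)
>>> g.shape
()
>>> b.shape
(37, 7)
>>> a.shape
(37, 17)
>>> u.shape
(7, 7)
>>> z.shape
(37, 17)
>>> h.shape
(17, 17)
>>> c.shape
(7, 17)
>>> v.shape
(7, 17)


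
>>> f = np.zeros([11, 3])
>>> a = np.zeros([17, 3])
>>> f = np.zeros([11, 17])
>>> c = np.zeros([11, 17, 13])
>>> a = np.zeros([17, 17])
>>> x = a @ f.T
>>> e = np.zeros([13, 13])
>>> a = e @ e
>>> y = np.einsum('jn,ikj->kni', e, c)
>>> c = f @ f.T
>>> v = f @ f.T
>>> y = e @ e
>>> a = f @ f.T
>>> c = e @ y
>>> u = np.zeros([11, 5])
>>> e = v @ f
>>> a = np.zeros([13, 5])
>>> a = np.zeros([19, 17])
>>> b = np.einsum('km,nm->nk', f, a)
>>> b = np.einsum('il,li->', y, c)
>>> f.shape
(11, 17)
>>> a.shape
(19, 17)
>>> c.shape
(13, 13)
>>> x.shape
(17, 11)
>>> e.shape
(11, 17)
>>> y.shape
(13, 13)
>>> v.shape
(11, 11)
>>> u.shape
(11, 5)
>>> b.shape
()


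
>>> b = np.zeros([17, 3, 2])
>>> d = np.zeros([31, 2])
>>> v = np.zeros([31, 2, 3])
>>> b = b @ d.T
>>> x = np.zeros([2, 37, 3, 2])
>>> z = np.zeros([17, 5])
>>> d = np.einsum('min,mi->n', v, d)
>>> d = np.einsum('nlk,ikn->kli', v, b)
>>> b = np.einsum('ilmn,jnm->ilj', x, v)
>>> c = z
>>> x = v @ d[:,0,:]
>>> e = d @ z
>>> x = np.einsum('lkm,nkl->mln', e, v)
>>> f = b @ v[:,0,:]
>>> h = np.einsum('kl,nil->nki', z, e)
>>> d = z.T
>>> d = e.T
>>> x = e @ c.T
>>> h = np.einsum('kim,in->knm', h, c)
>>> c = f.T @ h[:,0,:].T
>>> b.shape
(2, 37, 31)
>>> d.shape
(5, 2, 3)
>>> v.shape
(31, 2, 3)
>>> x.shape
(3, 2, 17)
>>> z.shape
(17, 5)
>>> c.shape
(3, 37, 3)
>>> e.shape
(3, 2, 5)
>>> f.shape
(2, 37, 3)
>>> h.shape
(3, 5, 2)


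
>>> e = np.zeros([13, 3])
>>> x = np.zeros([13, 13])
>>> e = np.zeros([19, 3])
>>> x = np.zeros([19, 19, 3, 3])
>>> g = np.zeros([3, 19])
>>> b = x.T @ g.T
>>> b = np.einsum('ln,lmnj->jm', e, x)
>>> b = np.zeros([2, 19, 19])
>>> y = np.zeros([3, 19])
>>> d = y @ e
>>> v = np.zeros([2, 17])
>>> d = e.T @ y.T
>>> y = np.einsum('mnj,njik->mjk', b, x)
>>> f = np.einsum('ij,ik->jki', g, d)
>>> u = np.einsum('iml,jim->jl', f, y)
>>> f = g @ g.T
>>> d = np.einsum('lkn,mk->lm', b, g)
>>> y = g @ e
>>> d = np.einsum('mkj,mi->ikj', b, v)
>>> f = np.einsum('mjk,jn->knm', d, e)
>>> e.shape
(19, 3)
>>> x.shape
(19, 19, 3, 3)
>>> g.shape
(3, 19)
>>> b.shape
(2, 19, 19)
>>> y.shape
(3, 3)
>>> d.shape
(17, 19, 19)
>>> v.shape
(2, 17)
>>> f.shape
(19, 3, 17)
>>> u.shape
(2, 3)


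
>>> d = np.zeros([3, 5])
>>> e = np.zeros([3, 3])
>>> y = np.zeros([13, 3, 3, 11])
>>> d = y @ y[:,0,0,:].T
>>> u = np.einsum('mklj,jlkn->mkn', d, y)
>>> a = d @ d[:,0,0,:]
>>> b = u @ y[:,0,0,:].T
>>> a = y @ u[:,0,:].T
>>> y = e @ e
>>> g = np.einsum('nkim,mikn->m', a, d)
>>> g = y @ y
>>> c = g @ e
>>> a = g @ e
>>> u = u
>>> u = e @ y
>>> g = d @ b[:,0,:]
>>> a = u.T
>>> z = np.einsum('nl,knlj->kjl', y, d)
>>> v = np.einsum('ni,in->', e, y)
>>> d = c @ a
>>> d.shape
(3, 3)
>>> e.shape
(3, 3)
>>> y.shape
(3, 3)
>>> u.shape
(3, 3)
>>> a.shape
(3, 3)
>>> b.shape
(13, 3, 13)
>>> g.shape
(13, 3, 3, 13)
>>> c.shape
(3, 3)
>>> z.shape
(13, 13, 3)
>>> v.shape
()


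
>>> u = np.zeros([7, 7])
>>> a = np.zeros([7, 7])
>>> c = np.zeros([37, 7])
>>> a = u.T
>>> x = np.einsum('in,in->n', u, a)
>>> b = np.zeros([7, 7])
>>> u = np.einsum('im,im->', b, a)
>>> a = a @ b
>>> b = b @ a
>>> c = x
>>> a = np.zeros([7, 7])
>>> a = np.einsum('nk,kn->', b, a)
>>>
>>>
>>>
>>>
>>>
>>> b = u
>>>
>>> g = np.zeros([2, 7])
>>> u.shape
()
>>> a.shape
()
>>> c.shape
(7,)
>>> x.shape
(7,)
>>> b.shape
()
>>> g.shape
(2, 7)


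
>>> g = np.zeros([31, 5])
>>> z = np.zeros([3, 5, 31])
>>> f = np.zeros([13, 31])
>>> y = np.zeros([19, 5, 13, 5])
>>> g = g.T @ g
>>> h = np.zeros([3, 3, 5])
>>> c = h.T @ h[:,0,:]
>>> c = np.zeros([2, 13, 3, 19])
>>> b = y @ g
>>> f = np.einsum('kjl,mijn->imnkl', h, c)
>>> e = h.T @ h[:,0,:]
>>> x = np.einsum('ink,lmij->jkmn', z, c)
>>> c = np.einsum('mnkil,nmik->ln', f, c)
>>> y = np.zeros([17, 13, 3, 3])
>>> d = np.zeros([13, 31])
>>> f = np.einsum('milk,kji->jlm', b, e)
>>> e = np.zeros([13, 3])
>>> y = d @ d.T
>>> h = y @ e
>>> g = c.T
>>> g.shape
(2, 5)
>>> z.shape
(3, 5, 31)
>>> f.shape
(3, 13, 19)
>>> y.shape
(13, 13)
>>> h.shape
(13, 3)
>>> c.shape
(5, 2)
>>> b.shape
(19, 5, 13, 5)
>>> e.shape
(13, 3)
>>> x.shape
(19, 31, 13, 5)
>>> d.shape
(13, 31)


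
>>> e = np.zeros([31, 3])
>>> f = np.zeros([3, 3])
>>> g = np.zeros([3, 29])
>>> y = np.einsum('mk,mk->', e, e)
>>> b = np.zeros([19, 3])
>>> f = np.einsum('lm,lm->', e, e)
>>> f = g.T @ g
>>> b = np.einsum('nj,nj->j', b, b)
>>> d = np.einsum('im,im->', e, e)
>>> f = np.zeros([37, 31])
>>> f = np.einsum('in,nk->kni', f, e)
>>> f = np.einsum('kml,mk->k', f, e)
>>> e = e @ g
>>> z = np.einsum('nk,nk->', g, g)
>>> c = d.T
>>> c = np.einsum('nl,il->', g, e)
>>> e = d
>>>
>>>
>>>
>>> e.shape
()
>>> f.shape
(3,)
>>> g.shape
(3, 29)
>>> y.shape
()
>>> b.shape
(3,)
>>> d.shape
()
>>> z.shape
()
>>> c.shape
()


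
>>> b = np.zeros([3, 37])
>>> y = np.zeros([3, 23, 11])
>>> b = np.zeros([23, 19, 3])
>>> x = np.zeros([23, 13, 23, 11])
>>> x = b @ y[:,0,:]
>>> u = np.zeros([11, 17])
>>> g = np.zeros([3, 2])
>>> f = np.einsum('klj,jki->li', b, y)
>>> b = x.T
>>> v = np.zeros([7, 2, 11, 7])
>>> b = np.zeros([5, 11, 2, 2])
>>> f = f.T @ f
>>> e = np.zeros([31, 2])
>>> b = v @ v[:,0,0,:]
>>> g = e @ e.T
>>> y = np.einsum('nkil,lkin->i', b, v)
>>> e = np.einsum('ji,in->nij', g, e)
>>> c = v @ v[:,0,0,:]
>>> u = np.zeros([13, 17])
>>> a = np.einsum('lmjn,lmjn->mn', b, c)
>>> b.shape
(7, 2, 11, 7)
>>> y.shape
(11,)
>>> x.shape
(23, 19, 11)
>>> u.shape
(13, 17)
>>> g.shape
(31, 31)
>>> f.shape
(11, 11)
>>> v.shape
(7, 2, 11, 7)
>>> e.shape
(2, 31, 31)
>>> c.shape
(7, 2, 11, 7)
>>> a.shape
(2, 7)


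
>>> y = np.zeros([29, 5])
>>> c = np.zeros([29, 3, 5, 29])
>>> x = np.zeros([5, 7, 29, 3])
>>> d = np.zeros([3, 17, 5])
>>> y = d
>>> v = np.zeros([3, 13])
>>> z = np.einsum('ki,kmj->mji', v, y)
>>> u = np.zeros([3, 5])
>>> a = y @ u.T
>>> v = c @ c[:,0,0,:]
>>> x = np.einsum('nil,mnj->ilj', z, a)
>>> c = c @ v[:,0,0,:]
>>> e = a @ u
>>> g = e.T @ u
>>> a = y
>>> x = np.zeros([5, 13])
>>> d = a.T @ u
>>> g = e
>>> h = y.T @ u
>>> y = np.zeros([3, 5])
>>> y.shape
(3, 5)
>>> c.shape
(29, 3, 5, 29)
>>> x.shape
(5, 13)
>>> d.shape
(5, 17, 5)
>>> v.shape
(29, 3, 5, 29)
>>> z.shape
(17, 5, 13)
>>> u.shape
(3, 5)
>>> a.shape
(3, 17, 5)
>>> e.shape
(3, 17, 5)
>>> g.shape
(3, 17, 5)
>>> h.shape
(5, 17, 5)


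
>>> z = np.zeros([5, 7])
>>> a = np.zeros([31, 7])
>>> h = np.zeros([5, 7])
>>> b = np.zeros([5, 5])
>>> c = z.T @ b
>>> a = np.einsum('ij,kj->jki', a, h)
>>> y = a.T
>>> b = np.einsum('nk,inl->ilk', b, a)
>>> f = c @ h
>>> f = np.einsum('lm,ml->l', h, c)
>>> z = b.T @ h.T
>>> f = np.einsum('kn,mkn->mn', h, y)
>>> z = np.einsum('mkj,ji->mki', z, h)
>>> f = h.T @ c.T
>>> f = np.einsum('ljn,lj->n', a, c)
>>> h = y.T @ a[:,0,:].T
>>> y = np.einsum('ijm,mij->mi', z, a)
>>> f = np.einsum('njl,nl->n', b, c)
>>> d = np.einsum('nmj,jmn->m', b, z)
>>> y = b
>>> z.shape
(5, 31, 7)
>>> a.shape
(7, 5, 31)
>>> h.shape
(7, 5, 7)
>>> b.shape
(7, 31, 5)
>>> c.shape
(7, 5)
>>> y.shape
(7, 31, 5)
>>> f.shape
(7,)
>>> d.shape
(31,)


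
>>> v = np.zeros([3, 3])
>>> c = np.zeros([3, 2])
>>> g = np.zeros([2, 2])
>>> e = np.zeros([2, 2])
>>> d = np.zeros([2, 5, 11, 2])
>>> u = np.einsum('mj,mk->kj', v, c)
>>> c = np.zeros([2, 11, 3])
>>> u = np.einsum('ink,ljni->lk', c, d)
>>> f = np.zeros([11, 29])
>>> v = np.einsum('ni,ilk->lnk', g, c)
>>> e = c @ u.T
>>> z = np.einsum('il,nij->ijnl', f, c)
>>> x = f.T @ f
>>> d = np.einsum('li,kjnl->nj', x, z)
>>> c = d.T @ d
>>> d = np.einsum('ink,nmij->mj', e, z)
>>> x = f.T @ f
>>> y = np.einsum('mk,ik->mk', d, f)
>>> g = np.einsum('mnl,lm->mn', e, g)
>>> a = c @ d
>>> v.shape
(11, 2, 3)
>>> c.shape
(3, 3)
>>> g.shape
(2, 11)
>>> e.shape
(2, 11, 2)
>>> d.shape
(3, 29)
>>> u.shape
(2, 3)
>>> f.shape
(11, 29)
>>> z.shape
(11, 3, 2, 29)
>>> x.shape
(29, 29)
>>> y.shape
(3, 29)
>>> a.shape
(3, 29)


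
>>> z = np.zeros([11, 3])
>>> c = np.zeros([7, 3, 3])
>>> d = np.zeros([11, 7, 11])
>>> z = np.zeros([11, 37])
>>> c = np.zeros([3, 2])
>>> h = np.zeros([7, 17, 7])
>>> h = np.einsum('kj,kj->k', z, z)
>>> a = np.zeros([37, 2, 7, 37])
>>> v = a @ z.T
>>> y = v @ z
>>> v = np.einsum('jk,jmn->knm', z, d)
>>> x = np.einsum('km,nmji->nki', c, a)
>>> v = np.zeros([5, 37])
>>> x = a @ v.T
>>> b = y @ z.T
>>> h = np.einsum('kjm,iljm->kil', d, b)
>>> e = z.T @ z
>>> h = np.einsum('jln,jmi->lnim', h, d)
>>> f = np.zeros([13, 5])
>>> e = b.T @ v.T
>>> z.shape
(11, 37)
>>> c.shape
(3, 2)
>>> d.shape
(11, 7, 11)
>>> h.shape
(37, 2, 11, 7)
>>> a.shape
(37, 2, 7, 37)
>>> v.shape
(5, 37)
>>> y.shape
(37, 2, 7, 37)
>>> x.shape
(37, 2, 7, 5)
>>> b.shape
(37, 2, 7, 11)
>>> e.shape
(11, 7, 2, 5)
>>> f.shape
(13, 5)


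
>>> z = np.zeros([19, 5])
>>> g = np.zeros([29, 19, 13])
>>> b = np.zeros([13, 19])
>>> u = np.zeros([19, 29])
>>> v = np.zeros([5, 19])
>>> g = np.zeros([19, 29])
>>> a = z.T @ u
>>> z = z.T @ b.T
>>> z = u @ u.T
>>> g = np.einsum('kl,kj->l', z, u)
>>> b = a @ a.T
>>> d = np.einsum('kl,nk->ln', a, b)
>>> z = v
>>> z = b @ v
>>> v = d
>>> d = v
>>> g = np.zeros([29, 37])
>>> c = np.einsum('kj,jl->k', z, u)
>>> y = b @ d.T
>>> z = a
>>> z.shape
(5, 29)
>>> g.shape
(29, 37)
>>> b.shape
(5, 5)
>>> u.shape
(19, 29)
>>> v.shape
(29, 5)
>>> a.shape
(5, 29)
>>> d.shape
(29, 5)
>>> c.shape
(5,)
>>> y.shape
(5, 29)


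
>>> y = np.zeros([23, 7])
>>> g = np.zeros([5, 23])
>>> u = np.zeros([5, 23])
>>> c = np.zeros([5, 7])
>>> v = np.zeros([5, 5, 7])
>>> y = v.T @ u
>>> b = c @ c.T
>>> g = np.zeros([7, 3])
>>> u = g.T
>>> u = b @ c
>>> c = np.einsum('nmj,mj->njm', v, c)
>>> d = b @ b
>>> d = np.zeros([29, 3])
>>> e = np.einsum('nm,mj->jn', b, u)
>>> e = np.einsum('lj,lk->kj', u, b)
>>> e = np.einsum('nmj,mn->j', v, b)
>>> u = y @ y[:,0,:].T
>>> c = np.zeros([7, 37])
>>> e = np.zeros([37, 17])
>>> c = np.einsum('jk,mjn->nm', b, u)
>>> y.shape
(7, 5, 23)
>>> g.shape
(7, 3)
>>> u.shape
(7, 5, 7)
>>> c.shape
(7, 7)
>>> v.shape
(5, 5, 7)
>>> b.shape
(5, 5)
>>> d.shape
(29, 3)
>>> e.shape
(37, 17)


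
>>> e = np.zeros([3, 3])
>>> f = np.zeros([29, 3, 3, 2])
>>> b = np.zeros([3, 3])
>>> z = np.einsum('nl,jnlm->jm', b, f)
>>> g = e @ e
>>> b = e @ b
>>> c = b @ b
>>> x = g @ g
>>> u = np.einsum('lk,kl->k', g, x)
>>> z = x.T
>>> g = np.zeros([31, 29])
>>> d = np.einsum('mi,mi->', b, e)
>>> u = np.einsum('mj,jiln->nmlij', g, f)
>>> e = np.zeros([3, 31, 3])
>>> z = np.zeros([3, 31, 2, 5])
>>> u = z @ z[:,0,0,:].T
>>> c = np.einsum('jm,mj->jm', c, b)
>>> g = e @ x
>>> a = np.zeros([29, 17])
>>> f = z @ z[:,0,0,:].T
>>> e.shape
(3, 31, 3)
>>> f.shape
(3, 31, 2, 3)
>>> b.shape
(3, 3)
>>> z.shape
(3, 31, 2, 5)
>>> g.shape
(3, 31, 3)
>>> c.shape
(3, 3)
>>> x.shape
(3, 3)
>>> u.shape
(3, 31, 2, 3)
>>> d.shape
()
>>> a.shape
(29, 17)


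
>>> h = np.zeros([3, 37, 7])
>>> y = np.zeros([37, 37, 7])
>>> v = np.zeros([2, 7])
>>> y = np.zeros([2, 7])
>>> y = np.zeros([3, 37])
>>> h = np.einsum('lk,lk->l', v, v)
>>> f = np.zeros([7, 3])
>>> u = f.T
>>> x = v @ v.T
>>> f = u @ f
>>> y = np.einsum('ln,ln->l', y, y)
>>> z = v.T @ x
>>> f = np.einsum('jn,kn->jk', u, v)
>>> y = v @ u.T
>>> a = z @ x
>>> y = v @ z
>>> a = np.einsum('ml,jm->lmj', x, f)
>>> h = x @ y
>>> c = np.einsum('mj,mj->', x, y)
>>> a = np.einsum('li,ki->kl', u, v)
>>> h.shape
(2, 2)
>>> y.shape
(2, 2)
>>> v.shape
(2, 7)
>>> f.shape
(3, 2)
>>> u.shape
(3, 7)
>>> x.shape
(2, 2)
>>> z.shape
(7, 2)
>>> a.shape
(2, 3)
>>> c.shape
()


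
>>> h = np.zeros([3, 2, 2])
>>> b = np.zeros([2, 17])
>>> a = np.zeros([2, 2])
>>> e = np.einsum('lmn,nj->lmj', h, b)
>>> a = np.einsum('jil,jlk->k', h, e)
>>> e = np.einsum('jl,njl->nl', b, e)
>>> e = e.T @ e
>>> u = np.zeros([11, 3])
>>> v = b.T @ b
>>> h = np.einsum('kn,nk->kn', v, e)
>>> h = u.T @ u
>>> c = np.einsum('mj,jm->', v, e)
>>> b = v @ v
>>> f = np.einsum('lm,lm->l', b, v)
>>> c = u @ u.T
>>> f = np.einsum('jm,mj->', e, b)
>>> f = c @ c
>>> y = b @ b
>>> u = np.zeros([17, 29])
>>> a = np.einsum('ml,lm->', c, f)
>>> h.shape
(3, 3)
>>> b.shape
(17, 17)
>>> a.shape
()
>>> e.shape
(17, 17)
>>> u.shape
(17, 29)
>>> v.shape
(17, 17)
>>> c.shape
(11, 11)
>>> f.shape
(11, 11)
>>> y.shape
(17, 17)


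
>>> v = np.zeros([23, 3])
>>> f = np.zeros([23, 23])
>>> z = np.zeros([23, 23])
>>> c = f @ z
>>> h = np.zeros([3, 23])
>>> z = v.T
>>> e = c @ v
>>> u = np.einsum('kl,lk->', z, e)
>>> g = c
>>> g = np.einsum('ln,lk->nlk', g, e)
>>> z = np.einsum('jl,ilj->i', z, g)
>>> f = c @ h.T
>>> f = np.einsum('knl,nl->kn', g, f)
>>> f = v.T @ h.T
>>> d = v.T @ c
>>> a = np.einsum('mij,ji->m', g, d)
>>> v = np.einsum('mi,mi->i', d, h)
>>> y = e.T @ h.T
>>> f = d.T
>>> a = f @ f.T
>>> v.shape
(23,)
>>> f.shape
(23, 3)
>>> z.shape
(23,)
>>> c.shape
(23, 23)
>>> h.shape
(3, 23)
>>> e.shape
(23, 3)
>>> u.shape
()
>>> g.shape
(23, 23, 3)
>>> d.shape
(3, 23)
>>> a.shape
(23, 23)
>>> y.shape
(3, 3)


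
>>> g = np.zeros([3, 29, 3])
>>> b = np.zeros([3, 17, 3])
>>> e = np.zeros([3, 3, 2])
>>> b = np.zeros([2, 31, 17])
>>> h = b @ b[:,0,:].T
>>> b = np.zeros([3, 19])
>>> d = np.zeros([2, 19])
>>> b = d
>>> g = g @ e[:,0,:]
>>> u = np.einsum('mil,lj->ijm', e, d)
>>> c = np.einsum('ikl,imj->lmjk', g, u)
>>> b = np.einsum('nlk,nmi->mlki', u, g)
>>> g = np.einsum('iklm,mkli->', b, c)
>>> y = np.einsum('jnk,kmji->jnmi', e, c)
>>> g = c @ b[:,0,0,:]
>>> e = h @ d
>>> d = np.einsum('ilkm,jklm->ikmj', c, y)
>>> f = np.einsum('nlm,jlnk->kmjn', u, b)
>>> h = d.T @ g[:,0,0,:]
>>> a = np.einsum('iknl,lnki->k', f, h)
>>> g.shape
(2, 19, 3, 2)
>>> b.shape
(29, 19, 3, 2)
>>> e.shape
(2, 31, 19)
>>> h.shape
(3, 29, 3, 2)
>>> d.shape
(2, 3, 29, 3)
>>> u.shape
(3, 19, 3)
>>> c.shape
(2, 19, 3, 29)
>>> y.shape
(3, 3, 19, 29)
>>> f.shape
(2, 3, 29, 3)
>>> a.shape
(3,)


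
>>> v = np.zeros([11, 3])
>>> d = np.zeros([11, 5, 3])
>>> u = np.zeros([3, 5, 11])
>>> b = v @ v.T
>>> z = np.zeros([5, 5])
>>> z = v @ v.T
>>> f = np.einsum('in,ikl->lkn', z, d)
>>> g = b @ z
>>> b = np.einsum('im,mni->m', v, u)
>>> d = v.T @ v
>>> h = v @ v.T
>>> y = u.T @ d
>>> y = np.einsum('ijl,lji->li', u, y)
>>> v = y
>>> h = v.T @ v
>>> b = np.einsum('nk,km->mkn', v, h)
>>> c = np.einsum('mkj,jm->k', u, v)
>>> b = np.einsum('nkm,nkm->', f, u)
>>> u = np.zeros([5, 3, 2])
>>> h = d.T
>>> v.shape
(11, 3)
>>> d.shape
(3, 3)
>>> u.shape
(5, 3, 2)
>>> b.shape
()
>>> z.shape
(11, 11)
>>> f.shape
(3, 5, 11)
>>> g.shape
(11, 11)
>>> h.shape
(3, 3)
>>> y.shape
(11, 3)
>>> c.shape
(5,)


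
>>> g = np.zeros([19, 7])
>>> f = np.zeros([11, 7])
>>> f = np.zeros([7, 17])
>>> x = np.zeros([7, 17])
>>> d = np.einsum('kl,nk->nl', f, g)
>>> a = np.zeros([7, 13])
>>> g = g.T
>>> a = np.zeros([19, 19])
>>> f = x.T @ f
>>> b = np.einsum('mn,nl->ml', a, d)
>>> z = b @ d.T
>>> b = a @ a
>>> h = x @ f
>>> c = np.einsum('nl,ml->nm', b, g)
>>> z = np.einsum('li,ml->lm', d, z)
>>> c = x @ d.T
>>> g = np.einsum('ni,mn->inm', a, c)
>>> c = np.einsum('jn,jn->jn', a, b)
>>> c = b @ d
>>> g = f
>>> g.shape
(17, 17)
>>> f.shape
(17, 17)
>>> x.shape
(7, 17)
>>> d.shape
(19, 17)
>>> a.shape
(19, 19)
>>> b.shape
(19, 19)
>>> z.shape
(19, 19)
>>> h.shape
(7, 17)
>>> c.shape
(19, 17)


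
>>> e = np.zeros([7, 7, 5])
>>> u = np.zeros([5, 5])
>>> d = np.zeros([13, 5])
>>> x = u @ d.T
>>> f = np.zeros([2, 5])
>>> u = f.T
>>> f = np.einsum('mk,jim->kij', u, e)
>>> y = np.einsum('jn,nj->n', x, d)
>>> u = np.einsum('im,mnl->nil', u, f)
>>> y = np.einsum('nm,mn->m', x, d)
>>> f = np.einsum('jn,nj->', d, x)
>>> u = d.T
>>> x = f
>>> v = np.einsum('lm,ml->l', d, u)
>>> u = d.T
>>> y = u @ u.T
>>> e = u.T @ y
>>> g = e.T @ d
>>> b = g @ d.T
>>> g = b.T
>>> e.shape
(13, 5)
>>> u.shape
(5, 13)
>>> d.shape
(13, 5)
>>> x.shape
()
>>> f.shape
()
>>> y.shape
(5, 5)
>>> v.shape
(13,)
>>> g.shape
(13, 5)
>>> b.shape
(5, 13)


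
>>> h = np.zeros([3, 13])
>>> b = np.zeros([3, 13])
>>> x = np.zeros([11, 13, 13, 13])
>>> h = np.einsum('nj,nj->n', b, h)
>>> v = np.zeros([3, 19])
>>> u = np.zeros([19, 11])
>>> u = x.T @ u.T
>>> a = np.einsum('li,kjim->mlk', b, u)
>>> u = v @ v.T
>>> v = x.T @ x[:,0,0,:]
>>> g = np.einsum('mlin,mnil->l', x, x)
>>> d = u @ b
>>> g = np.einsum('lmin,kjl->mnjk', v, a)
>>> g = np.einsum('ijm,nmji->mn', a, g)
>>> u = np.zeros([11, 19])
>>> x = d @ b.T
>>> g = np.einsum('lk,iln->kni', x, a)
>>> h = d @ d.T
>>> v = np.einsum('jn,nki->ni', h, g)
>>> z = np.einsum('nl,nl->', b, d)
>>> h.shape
(3, 3)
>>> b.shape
(3, 13)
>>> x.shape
(3, 3)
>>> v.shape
(3, 19)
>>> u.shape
(11, 19)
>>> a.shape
(19, 3, 13)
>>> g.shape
(3, 13, 19)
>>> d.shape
(3, 13)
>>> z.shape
()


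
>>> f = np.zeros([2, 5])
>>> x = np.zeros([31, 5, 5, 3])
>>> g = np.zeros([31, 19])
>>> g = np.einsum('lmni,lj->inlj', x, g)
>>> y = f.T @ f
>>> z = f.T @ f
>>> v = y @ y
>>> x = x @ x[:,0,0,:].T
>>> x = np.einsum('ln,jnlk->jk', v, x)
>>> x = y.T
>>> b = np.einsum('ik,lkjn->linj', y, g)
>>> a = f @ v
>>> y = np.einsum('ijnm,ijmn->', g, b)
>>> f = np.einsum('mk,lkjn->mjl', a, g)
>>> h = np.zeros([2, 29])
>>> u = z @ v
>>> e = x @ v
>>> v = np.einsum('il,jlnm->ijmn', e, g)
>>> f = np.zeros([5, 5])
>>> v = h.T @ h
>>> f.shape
(5, 5)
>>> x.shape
(5, 5)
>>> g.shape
(3, 5, 31, 19)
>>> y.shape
()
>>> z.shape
(5, 5)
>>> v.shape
(29, 29)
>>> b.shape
(3, 5, 19, 31)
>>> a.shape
(2, 5)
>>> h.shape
(2, 29)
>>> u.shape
(5, 5)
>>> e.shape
(5, 5)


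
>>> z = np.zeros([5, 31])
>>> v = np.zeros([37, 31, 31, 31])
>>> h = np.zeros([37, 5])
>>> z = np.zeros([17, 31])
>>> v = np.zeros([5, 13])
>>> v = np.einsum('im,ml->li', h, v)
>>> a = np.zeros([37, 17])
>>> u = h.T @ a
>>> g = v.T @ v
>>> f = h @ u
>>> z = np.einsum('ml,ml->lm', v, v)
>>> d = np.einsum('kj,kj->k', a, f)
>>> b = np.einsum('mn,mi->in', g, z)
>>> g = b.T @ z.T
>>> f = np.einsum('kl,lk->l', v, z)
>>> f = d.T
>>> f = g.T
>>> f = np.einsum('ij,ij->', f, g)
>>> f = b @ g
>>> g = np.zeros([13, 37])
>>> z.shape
(37, 13)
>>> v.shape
(13, 37)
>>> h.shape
(37, 5)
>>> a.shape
(37, 17)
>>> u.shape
(5, 17)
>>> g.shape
(13, 37)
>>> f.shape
(13, 37)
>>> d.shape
(37,)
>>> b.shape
(13, 37)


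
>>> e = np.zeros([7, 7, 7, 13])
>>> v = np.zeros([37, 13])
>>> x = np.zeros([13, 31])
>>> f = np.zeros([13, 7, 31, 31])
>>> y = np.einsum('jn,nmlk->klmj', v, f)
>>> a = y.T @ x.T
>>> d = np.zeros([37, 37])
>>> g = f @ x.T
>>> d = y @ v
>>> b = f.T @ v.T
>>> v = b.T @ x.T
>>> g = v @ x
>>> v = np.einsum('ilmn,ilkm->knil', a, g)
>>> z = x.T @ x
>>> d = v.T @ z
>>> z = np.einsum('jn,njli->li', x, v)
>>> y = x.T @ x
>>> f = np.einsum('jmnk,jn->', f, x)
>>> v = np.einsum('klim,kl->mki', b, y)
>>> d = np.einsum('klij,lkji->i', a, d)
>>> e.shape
(7, 7, 7, 13)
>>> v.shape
(37, 31, 7)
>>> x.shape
(13, 31)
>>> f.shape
()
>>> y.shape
(31, 31)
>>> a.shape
(37, 7, 31, 13)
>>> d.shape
(31,)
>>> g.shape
(37, 7, 31, 31)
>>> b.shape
(31, 31, 7, 37)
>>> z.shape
(37, 7)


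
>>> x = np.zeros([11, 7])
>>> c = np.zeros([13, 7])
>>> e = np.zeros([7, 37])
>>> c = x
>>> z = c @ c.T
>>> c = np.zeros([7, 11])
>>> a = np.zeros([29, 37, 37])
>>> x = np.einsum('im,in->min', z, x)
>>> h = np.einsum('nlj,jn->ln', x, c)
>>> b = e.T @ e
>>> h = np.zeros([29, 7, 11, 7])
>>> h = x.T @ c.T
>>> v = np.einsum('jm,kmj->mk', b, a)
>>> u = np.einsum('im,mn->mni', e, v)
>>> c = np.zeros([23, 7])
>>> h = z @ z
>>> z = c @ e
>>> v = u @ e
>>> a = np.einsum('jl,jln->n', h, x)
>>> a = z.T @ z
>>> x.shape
(11, 11, 7)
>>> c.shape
(23, 7)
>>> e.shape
(7, 37)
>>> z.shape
(23, 37)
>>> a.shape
(37, 37)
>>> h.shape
(11, 11)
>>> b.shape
(37, 37)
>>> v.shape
(37, 29, 37)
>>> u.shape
(37, 29, 7)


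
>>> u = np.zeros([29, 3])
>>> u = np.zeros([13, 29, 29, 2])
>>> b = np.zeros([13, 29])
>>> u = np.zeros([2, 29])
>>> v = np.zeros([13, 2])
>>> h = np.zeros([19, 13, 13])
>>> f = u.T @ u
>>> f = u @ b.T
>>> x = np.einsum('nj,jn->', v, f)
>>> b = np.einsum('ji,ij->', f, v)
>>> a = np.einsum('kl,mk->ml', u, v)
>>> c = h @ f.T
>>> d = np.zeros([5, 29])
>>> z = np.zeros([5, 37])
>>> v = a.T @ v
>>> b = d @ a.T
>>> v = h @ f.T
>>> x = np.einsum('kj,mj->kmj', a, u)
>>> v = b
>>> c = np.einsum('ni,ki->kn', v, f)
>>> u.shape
(2, 29)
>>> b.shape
(5, 13)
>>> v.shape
(5, 13)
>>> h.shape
(19, 13, 13)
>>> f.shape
(2, 13)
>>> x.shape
(13, 2, 29)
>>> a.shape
(13, 29)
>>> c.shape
(2, 5)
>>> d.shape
(5, 29)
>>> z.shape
(5, 37)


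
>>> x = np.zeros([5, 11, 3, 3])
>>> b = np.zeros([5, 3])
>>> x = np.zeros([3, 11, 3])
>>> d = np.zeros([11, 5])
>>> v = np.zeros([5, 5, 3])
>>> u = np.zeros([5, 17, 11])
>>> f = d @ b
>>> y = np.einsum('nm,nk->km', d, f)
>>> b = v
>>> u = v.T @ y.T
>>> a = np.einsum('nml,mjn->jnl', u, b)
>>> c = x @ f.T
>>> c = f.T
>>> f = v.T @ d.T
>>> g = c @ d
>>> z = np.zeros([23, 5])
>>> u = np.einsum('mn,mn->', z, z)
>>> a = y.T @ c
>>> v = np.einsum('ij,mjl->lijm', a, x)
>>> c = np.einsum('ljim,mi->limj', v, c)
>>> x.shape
(3, 11, 3)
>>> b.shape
(5, 5, 3)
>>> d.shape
(11, 5)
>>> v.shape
(3, 5, 11, 3)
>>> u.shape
()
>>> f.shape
(3, 5, 11)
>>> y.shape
(3, 5)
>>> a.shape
(5, 11)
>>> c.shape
(3, 11, 3, 5)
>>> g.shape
(3, 5)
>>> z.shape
(23, 5)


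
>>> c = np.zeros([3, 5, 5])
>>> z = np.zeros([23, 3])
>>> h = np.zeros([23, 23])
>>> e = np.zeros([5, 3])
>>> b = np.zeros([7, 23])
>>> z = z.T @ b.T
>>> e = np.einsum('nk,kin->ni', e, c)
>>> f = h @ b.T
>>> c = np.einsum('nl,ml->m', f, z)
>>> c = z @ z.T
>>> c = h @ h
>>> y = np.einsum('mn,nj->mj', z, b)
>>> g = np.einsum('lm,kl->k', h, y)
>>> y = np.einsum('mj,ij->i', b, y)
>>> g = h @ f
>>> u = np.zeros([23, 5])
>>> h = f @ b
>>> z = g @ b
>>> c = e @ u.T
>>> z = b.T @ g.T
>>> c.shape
(5, 23)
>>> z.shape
(23, 23)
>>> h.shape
(23, 23)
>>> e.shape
(5, 5)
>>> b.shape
(7, 23)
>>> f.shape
(23, 7)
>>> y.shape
(3,)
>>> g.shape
(23, 7)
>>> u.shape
(23, 5)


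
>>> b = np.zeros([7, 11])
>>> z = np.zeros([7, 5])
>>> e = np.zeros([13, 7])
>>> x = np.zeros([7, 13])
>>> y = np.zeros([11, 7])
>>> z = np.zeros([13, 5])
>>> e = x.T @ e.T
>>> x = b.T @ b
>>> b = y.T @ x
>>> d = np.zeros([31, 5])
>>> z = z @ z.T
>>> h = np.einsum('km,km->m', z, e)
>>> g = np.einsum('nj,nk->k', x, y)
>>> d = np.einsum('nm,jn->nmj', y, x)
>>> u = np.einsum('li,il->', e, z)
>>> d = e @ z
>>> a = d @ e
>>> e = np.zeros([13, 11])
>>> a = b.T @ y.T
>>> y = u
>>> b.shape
(7, 11)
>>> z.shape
(13, 13)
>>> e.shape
(13, 11)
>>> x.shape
(11, 11)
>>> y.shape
()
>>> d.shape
(13, 13)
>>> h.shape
(13,)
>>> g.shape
(7,)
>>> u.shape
()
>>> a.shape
(11, 11)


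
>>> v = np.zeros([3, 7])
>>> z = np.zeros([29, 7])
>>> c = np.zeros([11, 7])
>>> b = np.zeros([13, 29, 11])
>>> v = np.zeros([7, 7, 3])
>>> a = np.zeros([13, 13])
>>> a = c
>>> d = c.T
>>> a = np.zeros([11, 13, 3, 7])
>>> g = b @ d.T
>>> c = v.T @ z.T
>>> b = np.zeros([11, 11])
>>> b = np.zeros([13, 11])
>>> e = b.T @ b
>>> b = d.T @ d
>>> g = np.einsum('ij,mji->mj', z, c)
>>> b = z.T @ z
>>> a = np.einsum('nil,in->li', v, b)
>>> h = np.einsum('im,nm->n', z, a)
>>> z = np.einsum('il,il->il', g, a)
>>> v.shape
(7, 7, 3)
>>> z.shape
(3, 7)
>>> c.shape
(3, 7, 29)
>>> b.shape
(7, 7)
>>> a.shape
(3, 7)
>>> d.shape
(7, 11)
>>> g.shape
(3, 7)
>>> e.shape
(11, 11)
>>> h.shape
(3,)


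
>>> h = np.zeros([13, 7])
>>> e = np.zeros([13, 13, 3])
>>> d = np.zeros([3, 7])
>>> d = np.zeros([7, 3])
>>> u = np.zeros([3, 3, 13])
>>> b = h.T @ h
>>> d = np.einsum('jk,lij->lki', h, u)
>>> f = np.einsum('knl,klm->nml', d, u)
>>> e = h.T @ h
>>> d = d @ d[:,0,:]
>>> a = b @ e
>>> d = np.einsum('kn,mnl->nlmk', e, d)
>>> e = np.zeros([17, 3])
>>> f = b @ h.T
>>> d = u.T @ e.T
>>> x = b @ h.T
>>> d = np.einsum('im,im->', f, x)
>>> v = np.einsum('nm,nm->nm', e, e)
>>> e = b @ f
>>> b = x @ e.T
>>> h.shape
(13, 7)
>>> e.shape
(7, 13)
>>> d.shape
()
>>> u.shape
(3, 3, 13)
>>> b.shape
(7, 7)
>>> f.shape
(7, 13)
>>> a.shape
(7, 7)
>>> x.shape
(7, 13)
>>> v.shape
(17, 3)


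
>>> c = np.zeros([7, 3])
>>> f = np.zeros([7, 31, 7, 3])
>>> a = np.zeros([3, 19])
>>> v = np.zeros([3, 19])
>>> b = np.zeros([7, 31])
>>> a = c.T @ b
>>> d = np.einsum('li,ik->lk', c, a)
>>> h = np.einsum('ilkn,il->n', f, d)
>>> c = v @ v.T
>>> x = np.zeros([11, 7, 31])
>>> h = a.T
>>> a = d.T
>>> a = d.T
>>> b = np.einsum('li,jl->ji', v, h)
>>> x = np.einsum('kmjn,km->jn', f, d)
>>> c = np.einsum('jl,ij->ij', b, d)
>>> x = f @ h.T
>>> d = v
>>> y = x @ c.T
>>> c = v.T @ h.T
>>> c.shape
(19, 31)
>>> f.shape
(7, 31, 7, 3)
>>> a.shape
(31, 7)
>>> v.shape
(3, 19)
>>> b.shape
(31, 19)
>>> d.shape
(3, 19)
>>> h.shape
(31, 3)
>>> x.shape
(7, 31, 7, 31)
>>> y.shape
(7, 31, 7, 7)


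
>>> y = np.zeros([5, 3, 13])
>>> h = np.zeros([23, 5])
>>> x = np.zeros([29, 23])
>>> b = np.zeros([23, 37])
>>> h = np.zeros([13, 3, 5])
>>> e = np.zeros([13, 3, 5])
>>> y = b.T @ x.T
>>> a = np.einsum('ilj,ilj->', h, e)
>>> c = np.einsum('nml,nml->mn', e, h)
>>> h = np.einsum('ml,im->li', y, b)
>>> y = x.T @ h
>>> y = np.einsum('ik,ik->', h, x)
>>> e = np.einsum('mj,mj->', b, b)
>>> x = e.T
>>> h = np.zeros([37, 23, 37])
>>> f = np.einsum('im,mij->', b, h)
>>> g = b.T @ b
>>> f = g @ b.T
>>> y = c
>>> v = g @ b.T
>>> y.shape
(3, 13)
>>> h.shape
(37, 23, 37)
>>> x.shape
()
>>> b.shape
(23, 37)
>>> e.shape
()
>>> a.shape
()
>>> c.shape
(3, 13)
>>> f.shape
(37, 23)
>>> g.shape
(37, 37)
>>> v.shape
(37, 23)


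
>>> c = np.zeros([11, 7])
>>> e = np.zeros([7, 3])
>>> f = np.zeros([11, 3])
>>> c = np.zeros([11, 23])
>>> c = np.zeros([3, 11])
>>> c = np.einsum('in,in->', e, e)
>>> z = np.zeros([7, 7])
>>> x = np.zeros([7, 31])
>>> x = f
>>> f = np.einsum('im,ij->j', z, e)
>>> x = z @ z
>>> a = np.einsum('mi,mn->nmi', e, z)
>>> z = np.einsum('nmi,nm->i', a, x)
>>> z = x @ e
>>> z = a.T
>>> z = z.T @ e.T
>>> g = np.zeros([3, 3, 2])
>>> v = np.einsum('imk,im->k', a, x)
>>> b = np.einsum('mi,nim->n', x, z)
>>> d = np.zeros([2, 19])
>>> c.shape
()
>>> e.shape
(7, 3)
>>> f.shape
(3,)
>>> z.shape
(7, 7, 7)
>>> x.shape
(7, 7)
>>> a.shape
(7, 7, 3)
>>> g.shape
(3, 3, 2)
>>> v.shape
(3,)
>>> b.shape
(7,)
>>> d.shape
(2, 19)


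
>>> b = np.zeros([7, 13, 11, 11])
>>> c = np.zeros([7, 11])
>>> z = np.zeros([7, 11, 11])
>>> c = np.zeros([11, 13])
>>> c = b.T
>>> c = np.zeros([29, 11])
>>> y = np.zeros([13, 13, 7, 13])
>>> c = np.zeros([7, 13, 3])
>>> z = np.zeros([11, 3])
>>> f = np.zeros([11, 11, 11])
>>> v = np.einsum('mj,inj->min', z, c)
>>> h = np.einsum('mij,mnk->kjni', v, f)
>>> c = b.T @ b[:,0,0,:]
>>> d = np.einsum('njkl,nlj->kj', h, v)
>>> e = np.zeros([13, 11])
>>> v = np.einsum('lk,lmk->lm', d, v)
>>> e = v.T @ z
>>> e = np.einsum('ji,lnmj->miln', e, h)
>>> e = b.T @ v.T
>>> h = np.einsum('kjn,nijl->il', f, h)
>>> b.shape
(7, 13, 11, 11)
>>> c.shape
(11, 11, 13, 11)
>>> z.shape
(11, 3)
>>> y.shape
(13, 13, 7, 13)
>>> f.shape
(11, 11, 11)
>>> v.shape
(11, 7)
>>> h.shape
(13, 7)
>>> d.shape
(11, 13)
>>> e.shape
(11, 11, 13, 11)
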